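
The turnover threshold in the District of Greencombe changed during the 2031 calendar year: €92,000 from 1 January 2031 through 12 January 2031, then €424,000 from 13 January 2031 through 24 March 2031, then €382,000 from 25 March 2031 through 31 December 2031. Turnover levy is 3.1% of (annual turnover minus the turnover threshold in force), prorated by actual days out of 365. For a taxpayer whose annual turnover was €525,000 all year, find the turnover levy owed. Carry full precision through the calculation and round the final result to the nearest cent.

1 January – 12 January 2031: 12 days, exemption €92,000 → (€525,000 − €92,000) × 3.1% × 12/365 = €441.3041
13 January – 24 March 2031: 71 days, exemption €424,000 → (€525,000 − €424,000) × 3.1% × 71/365 = €609.0438
25 March – 31 December 2031: 282 days, exemption €382,000 → (€525,000 − €382,000) × 3.1% × 282/365 = €3,424.9479
Total = €4,475.2959

€4,475.30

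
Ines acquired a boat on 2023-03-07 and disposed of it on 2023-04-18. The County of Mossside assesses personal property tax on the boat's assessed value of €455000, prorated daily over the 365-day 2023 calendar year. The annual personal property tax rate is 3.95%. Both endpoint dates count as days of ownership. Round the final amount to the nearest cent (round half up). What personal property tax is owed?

€2117.31

Days held (2023-03-07 to 2023-04-18): 43 out of 365
Tax = €455000 × 3.95% × 43/365 = €2117.3082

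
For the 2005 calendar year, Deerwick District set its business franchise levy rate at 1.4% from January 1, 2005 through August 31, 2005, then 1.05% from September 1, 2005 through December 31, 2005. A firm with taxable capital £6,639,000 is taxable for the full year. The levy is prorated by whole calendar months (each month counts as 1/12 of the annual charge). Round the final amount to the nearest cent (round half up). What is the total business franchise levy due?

January 1 – August 31, 2005: 8 months at 1.4% → £6,639,000 × 1.4% × 8/12 = £61,964.0000
September 1 – December 31, 2005: 4 months at 1.05% → £6,639,000 × 1.05% × 4/12 = £23,236.5000
Total = £85,200.5000

£85,200.50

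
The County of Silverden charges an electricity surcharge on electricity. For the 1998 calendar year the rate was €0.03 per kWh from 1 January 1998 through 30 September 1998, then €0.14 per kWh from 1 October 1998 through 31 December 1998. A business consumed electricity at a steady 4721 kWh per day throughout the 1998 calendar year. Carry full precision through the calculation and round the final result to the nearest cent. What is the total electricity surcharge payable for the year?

€99,471.47

1 January – 30 September 1998: 273 days × 4721 kWh/day = 1,288,833 kWh at €0.03/kWh → €38,664.99
1 October – 31 December 1998: 92 days × 4721 kWh/day = 434,332 kWh at €0.14/kWh → €60,806.48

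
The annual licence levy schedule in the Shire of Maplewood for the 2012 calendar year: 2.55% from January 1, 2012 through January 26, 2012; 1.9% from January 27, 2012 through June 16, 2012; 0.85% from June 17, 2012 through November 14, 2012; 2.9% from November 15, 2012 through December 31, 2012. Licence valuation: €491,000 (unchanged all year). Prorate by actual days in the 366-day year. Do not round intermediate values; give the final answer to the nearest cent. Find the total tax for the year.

€8,059.24

January 1 – January 26, 2012: 26 days at 2.55% → €491,000 × 2.55% × 26/366 = €889.4344
January 27 – June 16, 2012: 142 days at 1.9% → €491,000 × 1.9% × 142/366 = €3,619.4481
June 17 – November 14, 2012: 151 days at 0.85% → €491,000 × 0.85% × 151/366 = €1,721.8538
November 15 – December 31, 2012: 47 days at 2.9% → €491,000 × 2.9% × 47/366 = €1,828.5055
Total = €8,059.2418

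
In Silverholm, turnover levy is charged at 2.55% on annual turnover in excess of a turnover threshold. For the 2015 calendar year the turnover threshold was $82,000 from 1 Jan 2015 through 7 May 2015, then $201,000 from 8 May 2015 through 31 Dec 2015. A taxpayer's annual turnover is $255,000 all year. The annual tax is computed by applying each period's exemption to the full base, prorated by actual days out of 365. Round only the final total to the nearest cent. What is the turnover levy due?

1 Jan – 7 May 2015: 127 days, exemption $82,000 → ($255,000 − $82,000) × 2.55% × 127/365 = $1,534.9603
8 May – 31 Dec 2015: 238 days, exemption $201,000 → ($255,000 − $201,000) × 2.55% × 238/365 = $897.8795
Total = $2,432.8397

$2,432.84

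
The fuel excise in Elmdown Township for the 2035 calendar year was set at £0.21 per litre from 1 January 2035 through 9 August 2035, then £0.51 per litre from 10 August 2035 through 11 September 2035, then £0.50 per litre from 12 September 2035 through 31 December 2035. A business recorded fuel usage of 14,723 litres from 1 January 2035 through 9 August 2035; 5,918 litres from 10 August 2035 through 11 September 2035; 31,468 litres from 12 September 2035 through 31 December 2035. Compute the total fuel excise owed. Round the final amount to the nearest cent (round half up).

1 January – 9 August 2035: 14,723 litres at £0.21/litre → £3,091.83
10 August – 11 September 2035: 5,918 litres at £0.51/litre → £3,018.18
12 September – 31 December 2035: 31,468 litres at £0.50/litre → £15,734.00

£21,844.01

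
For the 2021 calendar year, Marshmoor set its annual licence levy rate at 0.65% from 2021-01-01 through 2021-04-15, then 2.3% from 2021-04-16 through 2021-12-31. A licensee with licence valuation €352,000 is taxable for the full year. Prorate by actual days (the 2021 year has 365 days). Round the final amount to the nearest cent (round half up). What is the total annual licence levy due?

€6,425.21

2021-01-01 to 2021-04-15: 105 days at 0.65% → €352,000 × 0.65% × 105/365 = €658.1918
2021-04-16 to 2021-12-31: 260 days at 2.3% → €352,000 × 2.3% × 260/365 = €5,767.0137
Total = €6,425.2055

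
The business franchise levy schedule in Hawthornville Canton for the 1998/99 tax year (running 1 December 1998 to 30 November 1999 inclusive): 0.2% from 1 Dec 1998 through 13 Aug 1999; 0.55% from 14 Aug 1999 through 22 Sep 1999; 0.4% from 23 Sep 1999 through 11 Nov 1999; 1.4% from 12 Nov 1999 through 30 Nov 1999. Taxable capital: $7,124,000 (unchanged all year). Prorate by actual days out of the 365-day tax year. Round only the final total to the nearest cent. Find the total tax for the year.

$23,382.33

1 Dec 1998 – 13 Aug 1999: 256 days at 0.2% → $7,124,000 × 0.2% × 256/365 = $9,993.1178
14 Aug – 22 Sep 1999: 40 days at 0.55% → $7,124,000 × 0.55% × 40/365 = $4,293.9178
23 Sep – 11 Nov 1999: 50 days at 0.4% → $7,124,000 × 0.4% × 50/365 = $3,903.5616
12 Nov – 30 Nov 1999: 19 days at 1.4% → $7,124,000 × 1.4% × 19/365 = $5,191.7370
Total = $23,382.3342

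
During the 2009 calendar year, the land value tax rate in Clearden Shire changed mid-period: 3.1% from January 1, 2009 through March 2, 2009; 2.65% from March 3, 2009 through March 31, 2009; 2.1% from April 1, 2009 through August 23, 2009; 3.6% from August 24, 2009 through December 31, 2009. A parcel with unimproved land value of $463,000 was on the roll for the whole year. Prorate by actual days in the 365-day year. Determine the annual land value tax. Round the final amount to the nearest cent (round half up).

$13,172.67

January 1 – March 2, 2009: 61 days at 3.1% → $463,000 × 3.1% × 61/365 = $2,398.7205
March 3 – March 31, 2009: 29 days at 2.65% → $463,000 × 2.65% × 29/365 = $974.8370
April 1 – August 23, 2009: 145 days at 2.1% → $463,000 × 2.1% × 145/365 = $3,862.5616
August 24 – December 31, 2009: 130 days at 3.6% → $463,000 × 3.6% × 130/365 = $5,936.5479
Total = $13,172.6671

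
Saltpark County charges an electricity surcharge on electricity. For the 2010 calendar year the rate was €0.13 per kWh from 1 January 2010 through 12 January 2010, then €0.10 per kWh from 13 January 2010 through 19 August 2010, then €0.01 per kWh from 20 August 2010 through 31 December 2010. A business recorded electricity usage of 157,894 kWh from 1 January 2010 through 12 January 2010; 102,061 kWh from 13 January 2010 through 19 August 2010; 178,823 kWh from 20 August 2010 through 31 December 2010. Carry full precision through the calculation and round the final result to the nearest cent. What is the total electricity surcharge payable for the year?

€32520.55

1 January – 12 January 2010: 157,894 kWh at €0.13/kWh → €20526.22
13 January – 19 August 2010: 102,061 kWh at €0.10/kWh → €10206.10
20 August – 31 December 2010: 178,823 kWh at €0.01/kWh → €1788.23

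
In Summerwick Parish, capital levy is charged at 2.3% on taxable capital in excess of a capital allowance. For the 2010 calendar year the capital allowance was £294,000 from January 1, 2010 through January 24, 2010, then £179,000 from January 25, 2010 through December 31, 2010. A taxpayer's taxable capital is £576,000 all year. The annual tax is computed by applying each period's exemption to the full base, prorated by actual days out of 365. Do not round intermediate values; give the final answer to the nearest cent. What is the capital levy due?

January 1 – January 24, 2010: 24 days, exemption £294,000 → (£576,000 − £294,000) × 2.3% × 24/365 = £426.4767
January 25 – December 31, 2010: 341 days, exemption £179,000 → (£576,000 − £179,000) × 2.3% × 341/365 = £8,530.6055
Total = £8,957.0822

£8,957.08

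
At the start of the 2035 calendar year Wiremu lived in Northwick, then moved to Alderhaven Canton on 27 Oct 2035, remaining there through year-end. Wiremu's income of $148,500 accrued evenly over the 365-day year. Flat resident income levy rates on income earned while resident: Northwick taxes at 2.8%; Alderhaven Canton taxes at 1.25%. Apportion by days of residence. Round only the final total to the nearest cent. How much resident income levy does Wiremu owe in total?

Northwick, 1 Jan – 26 Oct 2035: 299 days → $148,500 × 2.8% × 299/365 = $3,406.1425
Alderhaven Canton, 27 Oct – 31 Dec 2035: 66 days → $148,500 × 1.25% × 66/365 = $335.6507
Total = $3,741.7932

$3,741.79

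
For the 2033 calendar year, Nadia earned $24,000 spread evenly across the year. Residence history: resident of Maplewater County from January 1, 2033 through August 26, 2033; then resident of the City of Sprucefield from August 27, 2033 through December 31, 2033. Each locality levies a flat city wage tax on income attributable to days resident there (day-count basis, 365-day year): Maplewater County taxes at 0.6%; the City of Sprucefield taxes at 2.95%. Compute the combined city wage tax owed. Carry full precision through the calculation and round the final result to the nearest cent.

Maplewater County, January 1 – August 26, 2033: 238 days → $24,000 × 0.6% × 238/365 = $93.8959
The City of Sprucefield, August 27 – December 31, 2033: 127 days → $24,000 × 2.95% × 127/365 = $246.3452
Total = $340.2411

$340.24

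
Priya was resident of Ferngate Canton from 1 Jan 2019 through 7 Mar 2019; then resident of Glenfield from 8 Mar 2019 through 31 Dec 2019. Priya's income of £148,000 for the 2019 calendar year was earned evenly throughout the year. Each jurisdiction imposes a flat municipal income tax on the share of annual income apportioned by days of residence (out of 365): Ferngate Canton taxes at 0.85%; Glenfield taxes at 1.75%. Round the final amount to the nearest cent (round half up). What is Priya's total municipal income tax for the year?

Ferngate Canton, 1 Jan – 7 Mar 2019: 66 days → £148,000 × 0.85% × 66/365 = £227.4740
Glenfield, 8 Mar – 31 Dec 2019: 299 days → £148,000 × 1.75% × 299/365 = £2,121.6712
Total = £2,349.1452

£2,349.15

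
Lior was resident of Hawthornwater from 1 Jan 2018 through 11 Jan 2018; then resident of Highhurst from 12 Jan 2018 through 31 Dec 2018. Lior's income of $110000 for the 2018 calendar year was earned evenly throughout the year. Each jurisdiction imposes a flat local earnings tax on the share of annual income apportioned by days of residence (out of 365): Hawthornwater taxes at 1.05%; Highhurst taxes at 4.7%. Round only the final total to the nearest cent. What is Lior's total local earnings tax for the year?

Hawthornwater, 1 Jan – 11 Jan 2018: 11 days → $110000 × 1.05% × 11/365 = $34.8082
Highhurst, 12 Jan – 31 Dec 2018: 354 days → $110000 × 4.7% × 354/365 = $5014.1918
Total = $5049.0000

$5049.00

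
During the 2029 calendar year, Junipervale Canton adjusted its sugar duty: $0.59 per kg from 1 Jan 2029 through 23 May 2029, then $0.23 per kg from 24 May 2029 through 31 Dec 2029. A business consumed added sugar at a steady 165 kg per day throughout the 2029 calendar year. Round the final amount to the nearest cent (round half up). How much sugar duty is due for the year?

1 Jan – 23 May 2029: 143 days × 165 kg/day = 23,595 kg at $0.59/kg → $13,921.05
24 May – 31 Dec 2029: 222 days × 165 kg/day = 36,630 kg at $0.23/kg → $8,424.90

$22,345.95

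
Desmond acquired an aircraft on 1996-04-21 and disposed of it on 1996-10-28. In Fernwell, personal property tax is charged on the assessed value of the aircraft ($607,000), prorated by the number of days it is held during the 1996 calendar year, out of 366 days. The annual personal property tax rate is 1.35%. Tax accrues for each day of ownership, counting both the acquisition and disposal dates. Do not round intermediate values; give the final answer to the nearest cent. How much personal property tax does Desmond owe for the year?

Days held (1996-04-21 to 1996-10-28): 191 out of 366
Tax = $607,000 × 1.35% × 191/366 = $4,276.3648

$4,276.36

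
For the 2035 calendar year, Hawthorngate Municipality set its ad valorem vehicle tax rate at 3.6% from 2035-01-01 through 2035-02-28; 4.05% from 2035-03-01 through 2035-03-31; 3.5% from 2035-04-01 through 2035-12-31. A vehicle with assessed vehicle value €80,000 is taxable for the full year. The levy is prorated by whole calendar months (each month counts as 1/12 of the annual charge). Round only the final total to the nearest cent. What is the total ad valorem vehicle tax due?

2035-01-01 to 2035-02-28: 2 months at 3.6% → €80,000 × 3.6% × 2/12 = €480.0000
2035-03-01 to 2035-03-31: 1 month at 4.05% → €80,000 × 4.05% × 1/12 = €270.0000
2035-04-01 to 2035-12-31: 9 months at 3.5% → €80,000 × 3.5% × 9/12 = €2,100.0000
Total = €2,850.0000

€2,850.00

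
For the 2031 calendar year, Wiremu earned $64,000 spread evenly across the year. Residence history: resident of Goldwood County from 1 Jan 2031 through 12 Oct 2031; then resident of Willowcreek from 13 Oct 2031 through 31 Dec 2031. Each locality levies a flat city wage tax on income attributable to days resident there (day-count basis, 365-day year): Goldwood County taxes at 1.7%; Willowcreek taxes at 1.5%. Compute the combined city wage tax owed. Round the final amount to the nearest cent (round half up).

Goldwood County, 1 Jan – 12 Oct 2031: 285 days → $64,000 × 1.7% × 285/365 = $849.5342
Willowcreek, 13 Oct – 31 Dec 2031: 80 days → $64,000 × 1.5% × 80/365 = $210.4110
Total = $1,059.9452

$1,059.95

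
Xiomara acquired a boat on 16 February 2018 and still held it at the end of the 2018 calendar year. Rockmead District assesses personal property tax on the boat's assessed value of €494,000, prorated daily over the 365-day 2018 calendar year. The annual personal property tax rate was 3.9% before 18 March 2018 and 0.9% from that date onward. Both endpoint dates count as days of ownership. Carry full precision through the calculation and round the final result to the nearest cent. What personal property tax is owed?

€5,103.76

16 February – 17 March 2018: 30 days at 3.9% → €494,000 × 3.9% × 30/365 = €1,583.5068
18 March – 31 December 2018: 289 days at 0.9% → €494,000 × 0.9% × 289/365 = €3,520.2575
Total = €5,103.7644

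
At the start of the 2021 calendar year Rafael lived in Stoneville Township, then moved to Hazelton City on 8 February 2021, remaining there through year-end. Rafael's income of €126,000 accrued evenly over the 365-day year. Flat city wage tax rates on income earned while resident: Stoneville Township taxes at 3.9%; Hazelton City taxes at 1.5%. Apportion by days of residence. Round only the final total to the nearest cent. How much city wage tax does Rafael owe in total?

€2,204.83

Stoneville Township, 1 January – 7 February 2021: 38 days → €126,000 × 3.9% × 38/365 = €511.5945
Hazelton City, 8 February – 31 December 2021: 327 days → €126,000 × 1.5% × 327/365 = €1,693.2329
Total = €2,204.8274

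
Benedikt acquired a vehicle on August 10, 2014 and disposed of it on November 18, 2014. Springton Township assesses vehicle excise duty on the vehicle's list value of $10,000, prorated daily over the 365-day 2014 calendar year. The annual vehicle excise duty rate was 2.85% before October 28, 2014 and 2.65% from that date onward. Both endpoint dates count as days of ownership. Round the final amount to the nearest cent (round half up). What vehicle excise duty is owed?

August 10 – October 27, 2014: 79 days at 2.85% → $10,000 × 2.85% × 79/365 = $61.6849
October 28 – November 18, 2014: 22 days at 2.65% → $10,000 × 2.65% × 22/365 = $15.9726
Total = $77.6575

$77.66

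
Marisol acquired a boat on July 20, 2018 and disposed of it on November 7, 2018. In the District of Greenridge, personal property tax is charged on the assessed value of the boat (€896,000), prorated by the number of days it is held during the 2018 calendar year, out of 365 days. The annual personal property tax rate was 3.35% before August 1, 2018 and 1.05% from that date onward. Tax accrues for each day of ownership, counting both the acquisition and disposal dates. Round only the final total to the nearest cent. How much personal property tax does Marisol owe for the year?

July 20 – July 31, 2018: 12 days at 3.35% → €896,000 × 3.35% × 12/365 = €986.8274
August 1 – November 7, 2018: 99 days at 1.05% → €896,000 × 1.05% × 99/365 = €2,551.7589
Total = €3,538.5863

€3,538.59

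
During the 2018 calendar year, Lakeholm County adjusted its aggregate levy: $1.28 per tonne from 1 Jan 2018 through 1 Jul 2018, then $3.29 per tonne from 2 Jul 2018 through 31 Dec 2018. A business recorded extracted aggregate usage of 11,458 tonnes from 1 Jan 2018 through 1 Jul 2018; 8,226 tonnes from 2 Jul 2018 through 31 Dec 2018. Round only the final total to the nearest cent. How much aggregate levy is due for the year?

$41729.78

1 Jan – 1 Jul 2018: 11,458 tonnes at $1.28/tonne → $14666.24
2 Jul – 31 Dec 2018: 8,226 tonnes at $3.29/tonne → $27063.54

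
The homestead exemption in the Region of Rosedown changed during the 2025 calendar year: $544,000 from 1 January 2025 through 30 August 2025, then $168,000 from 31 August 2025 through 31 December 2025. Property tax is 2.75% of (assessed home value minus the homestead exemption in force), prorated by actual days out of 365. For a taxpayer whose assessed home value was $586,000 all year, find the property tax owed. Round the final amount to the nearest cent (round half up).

$4,639.44

1 January – 30 August 2025: 242 days, exemption $544,000 → ($586,000 − $544,000) × 2.75% × 242/365 = $765.7808
31 August – 31 December 2025: 123 days, exemption $168,000 → ($586,000 − $168,000) × 2.75% × 123/365 = $3,873.6575
Total = $4,639.4384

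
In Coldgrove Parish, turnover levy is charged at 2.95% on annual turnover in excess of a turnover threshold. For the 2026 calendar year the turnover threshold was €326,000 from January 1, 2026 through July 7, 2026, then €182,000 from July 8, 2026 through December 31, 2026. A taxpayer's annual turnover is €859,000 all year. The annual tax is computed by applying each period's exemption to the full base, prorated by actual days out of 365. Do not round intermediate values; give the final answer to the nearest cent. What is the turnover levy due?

€17,783.49

January 1 – July 7, 2026: 188 days, exemption €326,000 → (€859,000 − €326,000) × 2.95% × 188/365 = €8,098.6795
July 8 – December 31, 2026: 177 days, exemption €182,000 → (€859,000 − €182,000) × 2.95% × 177/365 = €9,684.8096
Total = €17,783.4890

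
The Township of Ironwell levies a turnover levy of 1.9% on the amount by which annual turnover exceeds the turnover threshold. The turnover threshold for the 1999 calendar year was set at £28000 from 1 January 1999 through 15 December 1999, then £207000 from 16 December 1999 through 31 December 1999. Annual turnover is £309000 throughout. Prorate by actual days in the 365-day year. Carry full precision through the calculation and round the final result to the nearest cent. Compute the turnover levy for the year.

£5189.92

1 January – 15 December 1999: 349 days, exemption £28000 → (£309000 − £28000) × 1.9% × 349/365 = £5104.9616
16 December – 31 December 1999: 16 days, exemption £207000 → (£309000 − £207000) × 1.9% × 16/365 = £84.9534
Total = £5189.9151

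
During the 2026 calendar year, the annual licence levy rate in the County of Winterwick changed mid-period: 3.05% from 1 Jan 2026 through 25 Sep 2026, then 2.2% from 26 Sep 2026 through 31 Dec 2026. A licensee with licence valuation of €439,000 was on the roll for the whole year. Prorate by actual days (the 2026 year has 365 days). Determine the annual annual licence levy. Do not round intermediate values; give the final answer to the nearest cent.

€12,397.84

1 Jan – 25 Sep 2026: 268 days at 3.05% → €439,000 × 3.05% × 268/365 = €9,831.1945
26 Sep – 31 Dec 2026: 97 days at 2.2% → €439,000 × 2.2% × 97/365 = €2,566.6466
Total = €12,397.8411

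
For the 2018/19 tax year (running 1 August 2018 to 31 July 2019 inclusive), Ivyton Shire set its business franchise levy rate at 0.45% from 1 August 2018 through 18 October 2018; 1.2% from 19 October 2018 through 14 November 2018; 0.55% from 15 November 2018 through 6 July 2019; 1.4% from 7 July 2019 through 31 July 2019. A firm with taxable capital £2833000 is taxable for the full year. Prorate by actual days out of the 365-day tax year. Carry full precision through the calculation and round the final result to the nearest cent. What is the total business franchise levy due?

£17979.85

1 August – 18 October 2018: 79 days at 0.45% → £2833000 × 0.45% × 79/365 = £2759.2644
19 October – 14 November 2018: 27 days at 1.2% → £2833000 × 1.2% × 27/365 = £2514.7726
15 November 2018 – 6 July 2019: 234 days at 0.55% → £2833000 × 0.55% × 234/365 = £9989.2356
7 July – 31 July 2019: 25 days at 1.4% → £2833000 × 1.4% × 25/365 = £2716.5753
Total = £17979.8479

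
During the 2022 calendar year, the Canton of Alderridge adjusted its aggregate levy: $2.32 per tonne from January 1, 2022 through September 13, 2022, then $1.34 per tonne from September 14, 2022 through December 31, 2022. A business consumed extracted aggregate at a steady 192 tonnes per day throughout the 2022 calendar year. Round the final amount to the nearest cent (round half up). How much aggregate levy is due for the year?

January 1 – September 13, 2022: 256 days × 192 tonnes/day = 49,152 tonnes at $2.32/tonne → $114032.64
September 14 – December 31, 2022: 109 days × 192 tonnes/day = 20,928 tonnes at $1.34/tonne → $28043.52

$142076.16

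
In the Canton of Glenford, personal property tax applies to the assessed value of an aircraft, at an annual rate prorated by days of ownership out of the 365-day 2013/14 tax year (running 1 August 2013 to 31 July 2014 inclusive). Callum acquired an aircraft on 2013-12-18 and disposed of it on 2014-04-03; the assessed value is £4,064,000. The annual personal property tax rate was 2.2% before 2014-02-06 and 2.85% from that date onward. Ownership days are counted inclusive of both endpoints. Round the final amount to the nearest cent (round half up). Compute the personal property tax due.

2013-12-18 to 2014-02-05: 50 days at 2.2% → £4,064,000 × 2.2% × 50/365 = £12,247.6712
2014-02-06 to 2014-04-03: 57 days at 2.85% → £4,064,000 × 2.85% × 57/365 = £18,087.5836
Total = £30,335.2548

£30,335.25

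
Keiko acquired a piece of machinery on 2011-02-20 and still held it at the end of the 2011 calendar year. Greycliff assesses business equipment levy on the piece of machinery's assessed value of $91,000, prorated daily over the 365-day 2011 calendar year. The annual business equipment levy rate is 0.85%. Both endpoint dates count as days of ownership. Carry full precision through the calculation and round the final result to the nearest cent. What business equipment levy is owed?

$667.54

Days held (2011-02-20 to 2011-12-31): 315 out of 365
Tax = $91,000 × 0.85% × 315/365 = $667.5411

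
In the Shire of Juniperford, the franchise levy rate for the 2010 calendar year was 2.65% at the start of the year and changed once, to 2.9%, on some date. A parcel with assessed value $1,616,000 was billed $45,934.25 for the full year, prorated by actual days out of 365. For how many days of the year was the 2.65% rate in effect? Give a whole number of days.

84 days

Let d = days at the first rate; then 365 − d days at the second rate.
$1,616,000 × [2.65%·d + 2.9%·(365−d)] / 365 = $45,934.25
Solving gives d = 84, so the new rate took effect on 26 Mar 2010.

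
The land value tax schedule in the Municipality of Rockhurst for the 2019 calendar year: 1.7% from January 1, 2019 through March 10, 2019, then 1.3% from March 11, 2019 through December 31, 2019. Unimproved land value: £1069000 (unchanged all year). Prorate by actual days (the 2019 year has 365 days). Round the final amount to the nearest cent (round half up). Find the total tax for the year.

January 1 – March 10, 2019: 69 days at 1.7% → £1069000 × 1.7% × 69/365 = £3435.4438
March 11 – December 31, 2019: 296 days at 1.3% → £1069000 × 1.3% × 296/365 = £11269.8959
Total = £14705.3397

£14705.34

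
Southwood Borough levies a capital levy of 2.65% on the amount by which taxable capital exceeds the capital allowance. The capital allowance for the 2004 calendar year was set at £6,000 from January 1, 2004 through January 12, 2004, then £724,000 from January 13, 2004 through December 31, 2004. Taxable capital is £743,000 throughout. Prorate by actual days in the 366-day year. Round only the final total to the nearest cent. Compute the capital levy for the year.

£1,127.34

January 1 – January 12, 2004: 12 days, exemption £6,000 → (£743,000 − £6,000) × 2.65% × 12/366 = £640.3443
January 13 – December 31, 2004: 354 days, exemption £724,000 → (£743,000 − £724,000) × 2.65% × 354/366 = £486.9918
Total = £1,127.3361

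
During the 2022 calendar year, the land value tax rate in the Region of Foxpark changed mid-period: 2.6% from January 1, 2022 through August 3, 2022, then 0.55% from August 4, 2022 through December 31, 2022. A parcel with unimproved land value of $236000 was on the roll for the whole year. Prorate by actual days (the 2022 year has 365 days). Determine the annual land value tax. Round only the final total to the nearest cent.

January 1 – August 3, 2022: 215 days at 2.6% → $236000 × 2.6% × 215/365 = $3614.3562
August 4 – December 31, 2022: 150 days at 0.55% → $236000 × 0.55% × 150/365 = $533.4247
Total = $4147.7808

$4147.78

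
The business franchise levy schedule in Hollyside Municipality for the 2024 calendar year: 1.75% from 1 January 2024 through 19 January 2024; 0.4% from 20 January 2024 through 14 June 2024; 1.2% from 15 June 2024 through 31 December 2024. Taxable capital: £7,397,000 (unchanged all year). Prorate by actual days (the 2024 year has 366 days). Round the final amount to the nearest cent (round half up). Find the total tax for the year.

£67,108.58

1 January – 19 January 2024: 19 days at 1.75% → £7,397,000 × 1.75% × 19/366 = £6,719.9522
20 January – 14 June 2024: 147 days at 0.4% → £7,397,000 × 0.4% × 147/366 = £11,883.7049
15 June – 31 December 2024: 200 days at 1.2% → £7,397,000 × 1.2% × 200/366 = £48,504.9180
Total = £67,108.5751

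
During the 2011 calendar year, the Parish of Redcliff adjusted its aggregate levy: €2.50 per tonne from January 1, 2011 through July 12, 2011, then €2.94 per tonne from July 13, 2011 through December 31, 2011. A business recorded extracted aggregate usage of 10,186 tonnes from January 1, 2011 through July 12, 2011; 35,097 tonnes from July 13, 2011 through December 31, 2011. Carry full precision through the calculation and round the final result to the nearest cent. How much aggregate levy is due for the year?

€128,650.18

January 1 – July 12, 2011: 10,186 tonnes at €2.50/tonne → €25,465.00
July 13 – December 31, 2011: 35,097 tonnes at €2.94/tonne → €103,185.18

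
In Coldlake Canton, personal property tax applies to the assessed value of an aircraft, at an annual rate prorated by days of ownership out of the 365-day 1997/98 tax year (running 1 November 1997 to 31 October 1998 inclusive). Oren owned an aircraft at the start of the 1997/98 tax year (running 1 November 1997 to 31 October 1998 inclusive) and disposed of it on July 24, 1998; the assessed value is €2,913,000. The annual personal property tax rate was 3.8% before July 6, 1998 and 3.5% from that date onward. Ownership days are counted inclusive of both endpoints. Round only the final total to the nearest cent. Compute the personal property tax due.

€80,215.24

November 1, 1997 – July 5, 1998: 247 days at 3.8% → €2,913,000 × 3.8% × 247/365 = €74,907.9945
July 6 – July 24, 1998: 19 days at 3.5% → €2,913,000 × 3.5% × 19/365 = €5,307.2466
Total = €80,215.2411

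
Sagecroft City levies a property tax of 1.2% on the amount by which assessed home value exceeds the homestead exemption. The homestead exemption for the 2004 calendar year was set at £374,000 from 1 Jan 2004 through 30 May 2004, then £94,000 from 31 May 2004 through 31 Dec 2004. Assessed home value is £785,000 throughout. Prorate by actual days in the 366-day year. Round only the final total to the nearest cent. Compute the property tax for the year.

1 Jan – 30 May 2004: 151 days, exemption £374,000 → (£785,000 − £374,000) × 1.2% × 151/366 = £2,034.7869
31 May – 31 Dec 2004: 215 days, exemption £94,000 → (£785,000 − £94,000) × 1.2% × 215/366 = £4,870.9836
Total = £6,905.7705

£6,905.77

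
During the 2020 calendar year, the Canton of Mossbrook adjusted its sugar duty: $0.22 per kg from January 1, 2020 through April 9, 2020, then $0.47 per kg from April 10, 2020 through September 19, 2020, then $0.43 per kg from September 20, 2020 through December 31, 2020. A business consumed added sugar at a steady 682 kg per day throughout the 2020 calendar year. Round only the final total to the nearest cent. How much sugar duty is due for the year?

$97,457.80

January 1 – April 9, 2020: 100 days × 682 kg/day = 68,200 kg at $0.22/kg → $15,004.00
April 10 – September 19, 2020: 163 days × 682 kg/day = 111,166 kg at $0.47/kg → $52,248.02
September 20 – December 31, 2020: 103 days × 682 kg/day = 70,246 kg at $0.43/kg → $30,205.78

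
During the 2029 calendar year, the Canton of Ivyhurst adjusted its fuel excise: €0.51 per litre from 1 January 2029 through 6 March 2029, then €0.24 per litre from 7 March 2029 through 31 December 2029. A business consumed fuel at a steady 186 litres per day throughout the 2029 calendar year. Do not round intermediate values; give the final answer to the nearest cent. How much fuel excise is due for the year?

1 January – 6 March 2029: 65 days × 186 litres/day = 12,090 litres at €0.51/litre → €6,165.90
7 March – 31 December 2029: 300 days × 186 litres/day = 55,800 litres at €0.24/litre → €13,392.00

€19,557.90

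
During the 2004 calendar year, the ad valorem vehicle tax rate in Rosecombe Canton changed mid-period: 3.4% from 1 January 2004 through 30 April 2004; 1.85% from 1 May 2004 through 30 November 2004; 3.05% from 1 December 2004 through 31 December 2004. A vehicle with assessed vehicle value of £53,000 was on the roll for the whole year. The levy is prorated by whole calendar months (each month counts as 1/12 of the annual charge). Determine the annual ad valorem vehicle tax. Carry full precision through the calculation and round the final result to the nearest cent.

1 January – 30 April 2004: 4 months at 3.4% → £53,000 × 3.4% × 4/12 = £600.6667
1 May – 30 November 2004: 7 months at 1.85% → £53,000 × 1.85% × 7/12 = £571.9583
1 December – 31 December 2004: 1 month at 3.05% → £53,000 × 3.05% × 1/12 = £134.7083
Total = £1,307.3333

£1,307.33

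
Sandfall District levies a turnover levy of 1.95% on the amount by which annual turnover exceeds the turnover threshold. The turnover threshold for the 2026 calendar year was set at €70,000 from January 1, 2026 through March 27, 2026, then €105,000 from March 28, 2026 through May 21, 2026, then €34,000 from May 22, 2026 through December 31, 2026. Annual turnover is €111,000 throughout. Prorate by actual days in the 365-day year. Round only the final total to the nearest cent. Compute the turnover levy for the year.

€1,127.47

January 1 – March 27, 2026: 86 days, exemption €70,000 → (€111,000 − €70,000) × 1.95% × 86/365 = €188.3753
March 28 – May 21, 2026: 55 days, exemption €105,000 → (€111,000 − €105,000) × 1.95% × 55/365 = €17.6301
May 22 – December 31, 2026: 224 days, exemption €34,000 → (€111,000 − €34,000) × 1.95% × 224/365 = €921.4685
Total = €1,127.4740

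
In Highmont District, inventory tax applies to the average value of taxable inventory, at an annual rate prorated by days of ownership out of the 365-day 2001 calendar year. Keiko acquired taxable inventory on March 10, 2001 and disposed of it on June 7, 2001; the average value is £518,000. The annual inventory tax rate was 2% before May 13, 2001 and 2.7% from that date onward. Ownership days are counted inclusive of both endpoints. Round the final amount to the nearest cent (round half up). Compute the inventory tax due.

March 10 – May 12, 2001: 64 days at 2% → £518,000 × 2% × 64/365 = £1,816.5479
May 13 – June 7, 2001: 26 days at 2.7% → £518,000 × 2.7% × 26/365 = £996.2630
Total = £2,812.8110

£2,812.81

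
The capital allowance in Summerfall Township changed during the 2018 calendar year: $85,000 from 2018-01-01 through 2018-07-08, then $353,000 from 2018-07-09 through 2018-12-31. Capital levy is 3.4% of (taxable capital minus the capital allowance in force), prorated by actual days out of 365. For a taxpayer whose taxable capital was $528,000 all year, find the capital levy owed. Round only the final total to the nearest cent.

$10,668.27

2018-01-01 to 2018-07-08: 189 days, exemption $85,000 → ($528,000 − $85,000) × 3.4% × 189/365 = $7,799.2274
2018-07-09 to 2018-12-31: 176 days, exemption $353,000 → ($528,000 − $353,000) × 3.4% × 176/365 = $2,869.0411
Total = $10,668.2685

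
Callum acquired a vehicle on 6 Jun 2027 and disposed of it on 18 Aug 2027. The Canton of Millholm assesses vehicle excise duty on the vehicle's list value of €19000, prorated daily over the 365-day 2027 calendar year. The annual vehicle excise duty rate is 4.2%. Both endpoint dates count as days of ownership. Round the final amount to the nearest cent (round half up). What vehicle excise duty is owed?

€161.79

Days held (6 Jun – 18 Aug 2027): 74 out of 365
Tax = €19000 × 4.2% × 74/365 = €161.7863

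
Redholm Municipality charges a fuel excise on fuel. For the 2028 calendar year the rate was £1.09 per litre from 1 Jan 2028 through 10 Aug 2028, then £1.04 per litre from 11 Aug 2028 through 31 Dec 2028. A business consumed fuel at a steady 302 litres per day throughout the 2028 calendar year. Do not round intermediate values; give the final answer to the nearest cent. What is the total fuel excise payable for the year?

1 Jan – 10 Aug 2028: 223 days × 302 litres/day = 67,346 litres at £1.09/litre → £73,407.14
11 Aug – 31 Dec 2028: 143 days × 302 litres/day = 43,186 litres at £1.04/litre → £44,913.44

£118,320.58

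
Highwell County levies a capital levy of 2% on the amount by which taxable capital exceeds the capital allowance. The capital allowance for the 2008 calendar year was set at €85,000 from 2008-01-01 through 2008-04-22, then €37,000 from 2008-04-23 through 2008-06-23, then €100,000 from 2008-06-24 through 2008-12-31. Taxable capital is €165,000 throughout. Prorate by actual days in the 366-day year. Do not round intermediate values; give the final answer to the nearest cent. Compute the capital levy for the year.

2008-01-01 to 2008-04-22: 113 days, exemption €85,000 → (€165,000 − €85,000) × 2% × 113/366 = €493.9891
2008-04-23 to 2008-06-23: 62 days, exemption €37,000 → (€165,000 − €37,000) × 2% × 62/366 = €433.6612
2008-06-24 to 2008-12-31: 191 days, exemption €100,000 → (€165,000 − €100,000) × 2% × 191/366 = €678.4153
Total = €1,606.0656

€1,606.07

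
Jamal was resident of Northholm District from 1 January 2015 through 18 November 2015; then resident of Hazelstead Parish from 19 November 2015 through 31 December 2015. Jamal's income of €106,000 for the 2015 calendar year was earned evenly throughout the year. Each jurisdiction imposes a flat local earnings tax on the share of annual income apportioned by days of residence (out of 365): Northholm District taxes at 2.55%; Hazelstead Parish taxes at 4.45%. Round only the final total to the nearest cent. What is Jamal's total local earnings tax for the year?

€2,940.27

Northholm District, 1 January – 18 November 2015: 322 days → €106,000 × 2.55% × 322/365 = €2,384.5644
Hazelstead Parish, 19 November – 31 December 2015: 43 days → €106,000 × 4.45% × 43/365 = €555.7014
Total = €2,940.2658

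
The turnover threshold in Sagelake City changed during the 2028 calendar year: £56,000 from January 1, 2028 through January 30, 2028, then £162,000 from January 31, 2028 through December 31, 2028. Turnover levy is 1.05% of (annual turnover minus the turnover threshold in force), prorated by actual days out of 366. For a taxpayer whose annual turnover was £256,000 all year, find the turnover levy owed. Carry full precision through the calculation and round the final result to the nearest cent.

January 1 – January 30, 2028: 30 days, exemption £56,000 → (£256,000 − £56,000) × 1.05% × 30/366 = £172.1311
January 31 – December 31, 2028: 336 days, exemption £162,000 → (£256,000 − £162,000) × 1.05% × 336/366 = £906.0984
Total = £1,078.2295

£1,078.23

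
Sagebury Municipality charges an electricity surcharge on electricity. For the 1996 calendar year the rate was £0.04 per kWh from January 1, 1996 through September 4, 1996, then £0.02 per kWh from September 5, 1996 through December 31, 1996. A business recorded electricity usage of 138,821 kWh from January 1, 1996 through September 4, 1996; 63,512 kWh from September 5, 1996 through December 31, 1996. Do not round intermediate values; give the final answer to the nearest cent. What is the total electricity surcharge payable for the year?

January 1 – September 4, 1996: 138,821 kWh at £0.04/kWh → £5,552.84
September 5 – December 31, 1996: 63,512 kWh at £0.02/kWh → £1,270.24

£6,823.08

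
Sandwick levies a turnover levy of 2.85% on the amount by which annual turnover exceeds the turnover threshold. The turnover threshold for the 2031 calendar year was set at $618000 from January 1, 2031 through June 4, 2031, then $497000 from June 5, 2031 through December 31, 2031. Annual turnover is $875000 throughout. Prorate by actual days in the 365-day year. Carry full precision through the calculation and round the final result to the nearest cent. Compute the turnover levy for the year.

$9308.57

January 1 – June 4, 2031: 155 days, exemption $618000 → ($875000 − $618000) × 2.85% × 155/365 = $3110.4041
June 5 – December 31, 2031: 210 days, exemption $497000 → ($875000 − $497000) × 2.85% × 210/365 = $6198.1644
Total = $9308.5685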